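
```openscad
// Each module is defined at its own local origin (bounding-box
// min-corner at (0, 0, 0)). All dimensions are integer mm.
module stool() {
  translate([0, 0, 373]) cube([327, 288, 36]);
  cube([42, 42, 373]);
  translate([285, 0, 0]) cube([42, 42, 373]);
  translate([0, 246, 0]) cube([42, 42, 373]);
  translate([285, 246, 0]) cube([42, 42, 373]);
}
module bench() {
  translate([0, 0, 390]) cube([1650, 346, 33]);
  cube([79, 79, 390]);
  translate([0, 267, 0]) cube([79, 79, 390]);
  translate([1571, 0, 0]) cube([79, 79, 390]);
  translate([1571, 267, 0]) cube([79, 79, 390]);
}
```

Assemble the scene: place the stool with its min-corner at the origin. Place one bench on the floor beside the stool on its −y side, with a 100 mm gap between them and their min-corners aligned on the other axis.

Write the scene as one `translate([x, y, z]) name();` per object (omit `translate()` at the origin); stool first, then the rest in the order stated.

stool();
translate([0, -446, 0]) bench();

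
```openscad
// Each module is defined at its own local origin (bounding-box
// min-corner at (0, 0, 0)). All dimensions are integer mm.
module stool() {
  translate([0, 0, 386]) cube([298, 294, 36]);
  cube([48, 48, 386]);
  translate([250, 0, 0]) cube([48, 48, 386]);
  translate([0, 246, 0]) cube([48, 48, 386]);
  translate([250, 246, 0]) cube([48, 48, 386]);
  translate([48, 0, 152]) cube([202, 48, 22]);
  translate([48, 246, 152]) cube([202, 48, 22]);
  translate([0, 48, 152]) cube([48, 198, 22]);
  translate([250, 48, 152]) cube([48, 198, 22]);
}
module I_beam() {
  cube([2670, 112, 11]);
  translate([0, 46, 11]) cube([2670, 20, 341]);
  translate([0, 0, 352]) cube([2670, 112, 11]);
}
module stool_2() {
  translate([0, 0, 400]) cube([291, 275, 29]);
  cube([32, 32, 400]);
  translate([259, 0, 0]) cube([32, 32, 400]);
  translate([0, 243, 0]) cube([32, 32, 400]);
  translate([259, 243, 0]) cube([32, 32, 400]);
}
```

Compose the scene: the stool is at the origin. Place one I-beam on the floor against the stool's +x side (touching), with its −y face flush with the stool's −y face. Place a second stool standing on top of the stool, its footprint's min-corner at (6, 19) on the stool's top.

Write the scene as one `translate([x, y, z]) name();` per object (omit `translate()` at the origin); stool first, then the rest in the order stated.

stool();
translate([298, 0, 0]) I_beam();
translate([6, 19, 422]) stool_2();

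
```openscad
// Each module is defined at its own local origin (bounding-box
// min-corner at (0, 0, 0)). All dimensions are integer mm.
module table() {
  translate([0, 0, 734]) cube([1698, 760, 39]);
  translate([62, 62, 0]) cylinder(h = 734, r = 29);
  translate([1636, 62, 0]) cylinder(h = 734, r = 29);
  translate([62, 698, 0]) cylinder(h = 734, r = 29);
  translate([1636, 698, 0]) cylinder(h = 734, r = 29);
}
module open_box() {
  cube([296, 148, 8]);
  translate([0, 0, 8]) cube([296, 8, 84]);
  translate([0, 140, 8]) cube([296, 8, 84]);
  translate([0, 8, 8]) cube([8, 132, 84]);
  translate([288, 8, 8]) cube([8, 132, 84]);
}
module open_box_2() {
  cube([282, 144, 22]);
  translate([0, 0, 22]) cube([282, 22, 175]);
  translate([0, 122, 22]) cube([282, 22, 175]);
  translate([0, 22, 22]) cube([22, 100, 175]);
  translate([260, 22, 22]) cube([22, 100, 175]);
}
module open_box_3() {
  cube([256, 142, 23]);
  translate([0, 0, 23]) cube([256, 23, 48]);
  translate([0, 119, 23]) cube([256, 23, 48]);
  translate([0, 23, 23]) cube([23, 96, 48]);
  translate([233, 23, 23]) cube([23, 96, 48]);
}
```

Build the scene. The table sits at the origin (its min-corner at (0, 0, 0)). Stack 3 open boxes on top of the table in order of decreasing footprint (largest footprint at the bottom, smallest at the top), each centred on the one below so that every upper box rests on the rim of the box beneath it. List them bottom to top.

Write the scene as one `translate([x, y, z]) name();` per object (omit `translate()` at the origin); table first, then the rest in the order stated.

table();
translate([701, 306, 773]) open_box();
translate([708, 308, 865]) open_box_2();
translate([721, 309, 1062]) open_box_3();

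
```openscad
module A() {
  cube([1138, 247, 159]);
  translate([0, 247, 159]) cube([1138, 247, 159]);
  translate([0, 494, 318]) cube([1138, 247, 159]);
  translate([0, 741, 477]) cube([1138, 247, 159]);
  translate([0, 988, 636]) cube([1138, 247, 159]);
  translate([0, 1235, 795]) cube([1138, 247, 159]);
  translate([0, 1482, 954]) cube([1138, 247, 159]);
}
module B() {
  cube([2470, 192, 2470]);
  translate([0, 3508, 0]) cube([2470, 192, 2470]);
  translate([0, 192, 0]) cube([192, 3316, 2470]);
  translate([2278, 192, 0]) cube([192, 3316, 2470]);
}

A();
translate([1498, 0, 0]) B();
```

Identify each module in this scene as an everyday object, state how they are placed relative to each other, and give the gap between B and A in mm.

The house frame's nearest face is 360 mm from the staircase's +x face.

A is a staircase. B is a house frame. The house frame is on the floor beside the staircase on its +x side. The gap between the house frame and the staircase is 360 mm.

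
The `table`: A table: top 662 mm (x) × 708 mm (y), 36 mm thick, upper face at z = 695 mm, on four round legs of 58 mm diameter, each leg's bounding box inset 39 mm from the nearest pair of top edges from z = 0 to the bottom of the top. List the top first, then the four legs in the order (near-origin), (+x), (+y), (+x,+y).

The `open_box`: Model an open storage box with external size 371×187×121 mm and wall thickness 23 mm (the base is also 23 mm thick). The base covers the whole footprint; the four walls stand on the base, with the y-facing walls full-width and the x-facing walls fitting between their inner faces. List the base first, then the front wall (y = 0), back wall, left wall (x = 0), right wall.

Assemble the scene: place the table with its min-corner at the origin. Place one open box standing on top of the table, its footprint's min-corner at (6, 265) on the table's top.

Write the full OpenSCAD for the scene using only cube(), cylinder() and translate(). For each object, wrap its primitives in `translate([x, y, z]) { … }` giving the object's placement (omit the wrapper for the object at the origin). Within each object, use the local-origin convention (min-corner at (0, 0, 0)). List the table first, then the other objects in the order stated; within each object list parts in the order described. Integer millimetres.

translate([0, 0, 659]) cube([662, 708, 36]);
translate([68, 68, 0]) cylinder(h = 659, r = 29);
translate([594, 68, 0]) cylinder(h = 659, r = 29);
translate([68, 640, 0]) cylinder(h = 659, r = 29);
translate([594, 640, 0]) cylinder(h = 659, r = 29);
translate([6, 265, 695]) {
  cube([371, 187, 23]);
  translate([0, 0, 23]) cube([371, 23, 98]);
  translate([0, 164, 23]) cube([371, 23, 98]);
  translate([0, 23, 23]) cube([23, 141, 98]);
  translate([348, 23, 23]) cube([23, 141, 98]);
}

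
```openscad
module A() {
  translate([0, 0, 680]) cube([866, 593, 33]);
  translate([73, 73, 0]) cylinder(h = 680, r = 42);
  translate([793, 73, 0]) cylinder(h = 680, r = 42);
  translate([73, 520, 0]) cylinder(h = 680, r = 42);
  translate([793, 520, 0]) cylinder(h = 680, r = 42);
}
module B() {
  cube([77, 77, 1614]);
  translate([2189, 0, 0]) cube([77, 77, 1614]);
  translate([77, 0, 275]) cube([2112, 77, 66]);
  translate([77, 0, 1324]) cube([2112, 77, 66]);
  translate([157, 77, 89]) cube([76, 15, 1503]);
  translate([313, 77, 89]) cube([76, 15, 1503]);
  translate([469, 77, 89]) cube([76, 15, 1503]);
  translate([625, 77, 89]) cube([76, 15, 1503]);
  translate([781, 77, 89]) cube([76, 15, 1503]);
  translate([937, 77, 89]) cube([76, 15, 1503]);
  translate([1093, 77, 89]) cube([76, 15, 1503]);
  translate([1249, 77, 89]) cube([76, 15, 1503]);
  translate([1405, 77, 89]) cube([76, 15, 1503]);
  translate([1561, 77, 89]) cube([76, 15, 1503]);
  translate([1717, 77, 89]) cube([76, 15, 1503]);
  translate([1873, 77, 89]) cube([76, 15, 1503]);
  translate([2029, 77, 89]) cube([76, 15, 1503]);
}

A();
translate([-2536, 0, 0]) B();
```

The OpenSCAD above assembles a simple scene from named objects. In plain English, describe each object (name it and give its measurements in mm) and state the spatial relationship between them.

A is a table: top 866 mm (x) × 593 mm (y), 33 mm thick, upper face at z = 713 mm, on four round legs of 84 mm diameter, each leg's bounding box inset 31 mm from the nearest pair of top edges, running from z = 0 to the bottom of the top.

B is a fence section. Two 77×77 mm posts, 1614 mm tall, stand on the floor with a clear span of 2112 mm between their inner faces. Two horizontal rails of 77×66 mm section span the gap between the posts with their undersides at z = 275 mm and z = 1324 mm, flush with the posts' −y face. 13 pickets, each 76 mm wide, 15 mm thick and 1503 mm tall, are fixed to the +y face of the rails with their bottoms at z = 89 mm, evenly spaced across the span with equal gaps (rounded down to the nearest mm) at the −x end and between each pair — any rounding remainder accumulates at the +x end.

The fence section is on the floor beside the table on its −x side.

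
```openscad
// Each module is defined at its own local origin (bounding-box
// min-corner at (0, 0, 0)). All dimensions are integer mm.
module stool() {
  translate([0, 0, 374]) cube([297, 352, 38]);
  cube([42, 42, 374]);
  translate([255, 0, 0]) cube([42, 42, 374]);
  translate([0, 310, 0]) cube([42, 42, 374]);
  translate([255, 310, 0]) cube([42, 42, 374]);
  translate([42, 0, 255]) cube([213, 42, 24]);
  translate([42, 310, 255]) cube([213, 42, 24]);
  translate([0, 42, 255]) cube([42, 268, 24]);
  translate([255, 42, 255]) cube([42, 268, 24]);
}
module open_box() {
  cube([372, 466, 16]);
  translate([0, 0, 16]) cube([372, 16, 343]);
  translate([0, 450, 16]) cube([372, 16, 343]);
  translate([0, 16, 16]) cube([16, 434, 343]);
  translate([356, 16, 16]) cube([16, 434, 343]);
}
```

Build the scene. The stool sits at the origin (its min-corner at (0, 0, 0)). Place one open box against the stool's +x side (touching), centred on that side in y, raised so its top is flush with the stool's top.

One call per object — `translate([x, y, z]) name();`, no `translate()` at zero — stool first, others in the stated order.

stool();
translate([297, -57, 53]) open_box();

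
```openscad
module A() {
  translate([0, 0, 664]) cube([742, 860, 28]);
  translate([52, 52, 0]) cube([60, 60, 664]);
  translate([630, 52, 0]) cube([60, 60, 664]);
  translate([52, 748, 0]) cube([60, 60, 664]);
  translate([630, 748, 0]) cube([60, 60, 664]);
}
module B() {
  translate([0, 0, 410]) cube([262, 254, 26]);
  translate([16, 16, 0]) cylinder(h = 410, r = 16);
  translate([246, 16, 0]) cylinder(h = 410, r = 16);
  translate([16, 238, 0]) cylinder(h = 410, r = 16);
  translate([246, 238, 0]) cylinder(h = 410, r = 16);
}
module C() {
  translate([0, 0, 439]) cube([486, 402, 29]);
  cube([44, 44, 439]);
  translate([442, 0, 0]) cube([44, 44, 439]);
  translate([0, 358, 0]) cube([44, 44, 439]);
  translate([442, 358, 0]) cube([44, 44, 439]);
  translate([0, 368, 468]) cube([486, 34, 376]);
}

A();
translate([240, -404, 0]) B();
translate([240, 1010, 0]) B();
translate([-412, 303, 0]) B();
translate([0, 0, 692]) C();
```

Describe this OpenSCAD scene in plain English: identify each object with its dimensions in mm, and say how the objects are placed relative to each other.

A is a table: top 742 mm (x) × 860 mm (y), 28 mm thick, upper face at z = 692 mm, on four 60×60 mm square legs, each inset 52 mm from the nearest pair of top edges, running from z = 0 to the bottom of the top.

B is a four-legged stool. The seat is a 262×254×26 mm slab whose top surface is at z = 436 mm; four round legs, each 32 mm in diameter, run from the floor (z = 0) to the underside of the seat, each leg's axis is inset half a diameter from the nearest pair of seat edges (so the leg's bounding box is flush with the corner).

C is a chair: 486×402 mm seat, 29 mm thick, top at z = 468 mm, on four 44 mm square corner legs flush with the seat edges. A 34 mm thick backrest slab spans the full seat width, extending 376 mm above the seat top, its back face flush with the seat's +y edge.

Three stools sit around the table at the −y, +y, −x sides. The chair is on top of the table.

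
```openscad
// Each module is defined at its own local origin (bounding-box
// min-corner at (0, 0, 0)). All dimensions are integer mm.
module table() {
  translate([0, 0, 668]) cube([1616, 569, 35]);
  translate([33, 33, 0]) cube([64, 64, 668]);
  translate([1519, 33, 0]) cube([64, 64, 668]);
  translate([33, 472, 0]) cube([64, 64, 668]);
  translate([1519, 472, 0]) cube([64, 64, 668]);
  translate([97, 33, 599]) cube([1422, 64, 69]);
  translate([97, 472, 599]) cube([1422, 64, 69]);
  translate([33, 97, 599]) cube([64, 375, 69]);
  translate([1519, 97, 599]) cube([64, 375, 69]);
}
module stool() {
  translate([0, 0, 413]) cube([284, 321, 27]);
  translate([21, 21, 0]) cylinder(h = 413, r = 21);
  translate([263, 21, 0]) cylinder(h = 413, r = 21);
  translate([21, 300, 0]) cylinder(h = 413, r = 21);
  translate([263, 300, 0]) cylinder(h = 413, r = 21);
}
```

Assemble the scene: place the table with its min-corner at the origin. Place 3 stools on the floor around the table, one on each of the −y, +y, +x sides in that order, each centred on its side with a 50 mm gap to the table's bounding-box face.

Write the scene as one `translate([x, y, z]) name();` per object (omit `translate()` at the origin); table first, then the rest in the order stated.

table();
translate([666, -371, 0]) stool();
translate([666, 619, 0]) stool();
translate([1666, 124, 0]) stool();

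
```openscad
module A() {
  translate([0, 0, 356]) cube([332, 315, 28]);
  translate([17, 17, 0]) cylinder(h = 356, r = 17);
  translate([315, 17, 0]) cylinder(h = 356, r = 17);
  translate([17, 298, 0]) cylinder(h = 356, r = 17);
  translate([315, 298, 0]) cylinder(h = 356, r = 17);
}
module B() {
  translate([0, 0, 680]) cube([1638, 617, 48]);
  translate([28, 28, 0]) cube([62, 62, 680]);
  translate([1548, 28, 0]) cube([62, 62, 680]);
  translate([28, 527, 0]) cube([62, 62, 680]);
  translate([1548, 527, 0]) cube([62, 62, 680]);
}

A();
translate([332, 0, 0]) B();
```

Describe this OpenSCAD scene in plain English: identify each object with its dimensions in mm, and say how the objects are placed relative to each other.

A is a four-legged stool. The seat is a 332×315×28 mm slab whose top surface is at z = 384 mm; four round legs, each 34 mm in diameter, run from the floor (z = 0) to the underside of the seat, each leg's axis is inset half a diameter from the nearest pair of seat edges (so the leg's bounding box is flush with the corner).

B is a table: top 1638 mm (x) × 617 mm (y), 48 mm thick, upper face at z = 728 mm, on four 62×62 mm square legs, each inset 28 mm from the nearest pair of top edges, running from z = 0 to the bottom of the top.

The table is against the stool's +x side, with their −y faces flush.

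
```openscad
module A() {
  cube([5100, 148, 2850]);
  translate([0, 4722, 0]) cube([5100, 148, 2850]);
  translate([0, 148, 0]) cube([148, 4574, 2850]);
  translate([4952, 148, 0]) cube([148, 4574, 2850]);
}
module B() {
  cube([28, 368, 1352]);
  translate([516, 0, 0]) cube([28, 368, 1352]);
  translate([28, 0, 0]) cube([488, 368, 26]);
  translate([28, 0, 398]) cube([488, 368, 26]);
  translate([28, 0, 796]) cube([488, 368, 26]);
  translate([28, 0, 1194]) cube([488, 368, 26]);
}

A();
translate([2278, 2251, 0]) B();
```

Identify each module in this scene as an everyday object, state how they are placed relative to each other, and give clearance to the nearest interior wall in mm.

Clearances: x = 2130, y = 2103; minimum 2103 mm.

A is a house frame. B is a bookshelf. The bookshelf sits inside the house frame, centred. The clearance to the nearest interior wall is 2103 mm.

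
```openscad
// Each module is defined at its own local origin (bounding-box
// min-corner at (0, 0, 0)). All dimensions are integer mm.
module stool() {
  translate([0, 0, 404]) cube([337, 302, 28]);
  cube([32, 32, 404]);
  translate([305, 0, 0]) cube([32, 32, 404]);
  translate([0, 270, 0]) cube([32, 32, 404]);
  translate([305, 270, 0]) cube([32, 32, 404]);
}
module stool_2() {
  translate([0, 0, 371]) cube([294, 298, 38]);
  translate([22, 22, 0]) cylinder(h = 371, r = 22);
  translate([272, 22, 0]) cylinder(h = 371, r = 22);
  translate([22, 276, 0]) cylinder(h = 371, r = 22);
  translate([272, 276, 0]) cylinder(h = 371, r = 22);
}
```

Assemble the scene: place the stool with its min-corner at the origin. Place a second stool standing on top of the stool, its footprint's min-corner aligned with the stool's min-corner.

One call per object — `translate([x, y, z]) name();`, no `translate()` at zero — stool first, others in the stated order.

stool();
translate([0, 0, 432]) stool_2();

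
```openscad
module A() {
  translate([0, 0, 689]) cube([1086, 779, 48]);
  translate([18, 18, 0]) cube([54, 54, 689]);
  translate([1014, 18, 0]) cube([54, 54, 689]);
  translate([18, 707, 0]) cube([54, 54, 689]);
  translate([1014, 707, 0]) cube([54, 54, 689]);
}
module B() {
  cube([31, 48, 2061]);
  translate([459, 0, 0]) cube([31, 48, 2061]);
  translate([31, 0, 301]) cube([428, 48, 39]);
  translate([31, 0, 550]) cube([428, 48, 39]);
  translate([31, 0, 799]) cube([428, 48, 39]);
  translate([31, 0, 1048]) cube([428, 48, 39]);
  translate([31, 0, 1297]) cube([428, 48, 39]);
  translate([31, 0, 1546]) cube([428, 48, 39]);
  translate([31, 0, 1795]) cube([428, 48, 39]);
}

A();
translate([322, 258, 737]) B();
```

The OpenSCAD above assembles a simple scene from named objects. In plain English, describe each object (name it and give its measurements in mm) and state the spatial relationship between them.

A is a rectangular dining table. The top is 1086×779×48 mm with its upper surface at z = 737 mm. It stands on four 54×54 mm square legs, each inset 18 mm from the nearest pair of top edges, running from the floor to the underside of the top.

B is a wooden ladder with two side rails of 31×48 mm section and 2061 mm height, set 490 mm apart overall. Between them run 7 rectangular rungs (48 mm deep, 39 mm thick), front faces flush with the rails' −y face. The bottom of the first rung is 301 mm above the floor and each subsequent rung is 249 mm higher than the one below.

The ladder is on top of the table.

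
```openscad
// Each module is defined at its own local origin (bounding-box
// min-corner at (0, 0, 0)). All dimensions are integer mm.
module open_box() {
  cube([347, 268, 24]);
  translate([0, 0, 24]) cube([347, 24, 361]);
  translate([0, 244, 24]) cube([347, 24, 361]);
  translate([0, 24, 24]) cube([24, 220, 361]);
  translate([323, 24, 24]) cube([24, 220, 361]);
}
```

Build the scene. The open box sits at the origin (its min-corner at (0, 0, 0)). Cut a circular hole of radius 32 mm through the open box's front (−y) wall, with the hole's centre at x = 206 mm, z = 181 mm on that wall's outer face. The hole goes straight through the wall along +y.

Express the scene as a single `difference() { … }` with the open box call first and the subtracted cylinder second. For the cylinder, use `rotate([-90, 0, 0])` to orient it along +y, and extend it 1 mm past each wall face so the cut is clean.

difference() {
  open_box();
  translate([206, -1, 181]) rotate([-90, 0, 0]) cylinder(h = 26, r = 32);
}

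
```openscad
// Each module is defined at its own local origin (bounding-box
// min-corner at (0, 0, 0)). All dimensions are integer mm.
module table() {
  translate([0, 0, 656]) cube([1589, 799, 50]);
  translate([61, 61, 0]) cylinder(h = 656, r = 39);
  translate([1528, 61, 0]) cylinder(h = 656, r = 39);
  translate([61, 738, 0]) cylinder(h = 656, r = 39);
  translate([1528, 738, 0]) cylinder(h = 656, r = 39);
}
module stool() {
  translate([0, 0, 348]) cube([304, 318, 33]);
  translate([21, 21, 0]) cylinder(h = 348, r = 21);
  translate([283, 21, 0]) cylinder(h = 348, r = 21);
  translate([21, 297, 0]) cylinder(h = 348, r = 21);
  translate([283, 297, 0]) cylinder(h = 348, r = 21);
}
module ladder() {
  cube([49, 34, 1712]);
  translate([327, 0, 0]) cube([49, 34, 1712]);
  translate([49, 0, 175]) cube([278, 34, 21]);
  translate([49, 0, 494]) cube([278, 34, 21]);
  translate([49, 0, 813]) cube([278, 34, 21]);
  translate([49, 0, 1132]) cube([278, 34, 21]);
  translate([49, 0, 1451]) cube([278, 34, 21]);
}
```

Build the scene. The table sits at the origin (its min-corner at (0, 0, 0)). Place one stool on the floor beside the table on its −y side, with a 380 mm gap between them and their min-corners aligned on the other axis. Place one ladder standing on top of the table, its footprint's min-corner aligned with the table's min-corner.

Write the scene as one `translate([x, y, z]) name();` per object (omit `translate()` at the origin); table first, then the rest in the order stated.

table();
translate([0, -698, 0]) stool();
translate([0, 0, 706]) ladder();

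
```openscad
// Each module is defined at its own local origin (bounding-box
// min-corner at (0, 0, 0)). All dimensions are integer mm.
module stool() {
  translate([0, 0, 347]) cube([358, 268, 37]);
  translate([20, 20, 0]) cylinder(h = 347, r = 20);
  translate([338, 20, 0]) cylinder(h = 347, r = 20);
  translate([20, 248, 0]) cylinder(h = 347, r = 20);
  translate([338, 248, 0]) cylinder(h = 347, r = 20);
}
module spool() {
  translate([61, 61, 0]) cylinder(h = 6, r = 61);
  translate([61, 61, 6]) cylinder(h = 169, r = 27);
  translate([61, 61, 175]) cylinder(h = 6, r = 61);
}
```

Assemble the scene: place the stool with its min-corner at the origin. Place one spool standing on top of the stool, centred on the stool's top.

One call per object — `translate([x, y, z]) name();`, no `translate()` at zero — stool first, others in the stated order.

stool();
translate([118, 73, 384]) spool();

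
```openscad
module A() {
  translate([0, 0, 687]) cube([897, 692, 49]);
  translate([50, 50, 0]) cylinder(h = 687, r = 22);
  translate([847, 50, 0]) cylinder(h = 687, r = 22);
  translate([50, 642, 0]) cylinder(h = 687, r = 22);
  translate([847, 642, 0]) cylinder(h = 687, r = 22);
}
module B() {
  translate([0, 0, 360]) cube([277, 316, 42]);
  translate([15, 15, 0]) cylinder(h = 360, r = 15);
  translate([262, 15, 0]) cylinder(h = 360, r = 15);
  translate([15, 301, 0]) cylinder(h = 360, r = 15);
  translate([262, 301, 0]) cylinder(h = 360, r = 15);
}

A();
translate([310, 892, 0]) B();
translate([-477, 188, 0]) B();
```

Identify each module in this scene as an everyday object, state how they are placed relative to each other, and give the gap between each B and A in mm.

Each stool's nearest face is 200 mm from the table's bounding box.

A is a table. B is a stool. Two stools sit around the table at the +y, −x sides. The gap between each stool and the table is 200 mm.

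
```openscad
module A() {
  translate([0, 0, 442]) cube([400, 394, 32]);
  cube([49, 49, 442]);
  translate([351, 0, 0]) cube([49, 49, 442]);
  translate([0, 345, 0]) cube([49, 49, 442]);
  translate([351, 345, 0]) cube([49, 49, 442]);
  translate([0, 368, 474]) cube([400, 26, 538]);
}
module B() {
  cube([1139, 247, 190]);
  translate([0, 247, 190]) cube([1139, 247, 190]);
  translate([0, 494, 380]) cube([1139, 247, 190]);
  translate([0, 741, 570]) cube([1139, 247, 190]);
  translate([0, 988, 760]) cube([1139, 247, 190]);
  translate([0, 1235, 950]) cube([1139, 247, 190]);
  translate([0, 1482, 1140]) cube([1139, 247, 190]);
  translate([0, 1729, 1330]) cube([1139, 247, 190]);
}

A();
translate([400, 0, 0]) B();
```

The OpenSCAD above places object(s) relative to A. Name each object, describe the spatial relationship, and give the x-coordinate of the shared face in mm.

A is a chair. B is a staircase. The staircase is against the chair's +x side, with their −y faces flush. The x-coordinate of the shared face is 400 mm.

The chair's +x face and the staircase's −x face are both at x = 400 mm.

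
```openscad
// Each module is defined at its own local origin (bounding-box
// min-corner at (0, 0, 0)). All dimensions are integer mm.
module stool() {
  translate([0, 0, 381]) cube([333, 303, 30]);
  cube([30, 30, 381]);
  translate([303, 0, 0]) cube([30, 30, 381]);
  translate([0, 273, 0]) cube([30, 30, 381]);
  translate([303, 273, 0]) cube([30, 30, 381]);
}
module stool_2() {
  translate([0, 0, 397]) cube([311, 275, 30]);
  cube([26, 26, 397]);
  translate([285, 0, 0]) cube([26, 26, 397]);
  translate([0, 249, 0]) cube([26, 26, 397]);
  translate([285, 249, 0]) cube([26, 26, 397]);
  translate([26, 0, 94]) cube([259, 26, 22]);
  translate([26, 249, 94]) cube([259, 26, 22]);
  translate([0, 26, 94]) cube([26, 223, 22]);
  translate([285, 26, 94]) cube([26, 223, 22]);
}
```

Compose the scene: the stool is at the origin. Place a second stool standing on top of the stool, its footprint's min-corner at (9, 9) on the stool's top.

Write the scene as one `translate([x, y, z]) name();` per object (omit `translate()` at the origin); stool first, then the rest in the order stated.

stool();
translate([9, 9, 411]) stool_2();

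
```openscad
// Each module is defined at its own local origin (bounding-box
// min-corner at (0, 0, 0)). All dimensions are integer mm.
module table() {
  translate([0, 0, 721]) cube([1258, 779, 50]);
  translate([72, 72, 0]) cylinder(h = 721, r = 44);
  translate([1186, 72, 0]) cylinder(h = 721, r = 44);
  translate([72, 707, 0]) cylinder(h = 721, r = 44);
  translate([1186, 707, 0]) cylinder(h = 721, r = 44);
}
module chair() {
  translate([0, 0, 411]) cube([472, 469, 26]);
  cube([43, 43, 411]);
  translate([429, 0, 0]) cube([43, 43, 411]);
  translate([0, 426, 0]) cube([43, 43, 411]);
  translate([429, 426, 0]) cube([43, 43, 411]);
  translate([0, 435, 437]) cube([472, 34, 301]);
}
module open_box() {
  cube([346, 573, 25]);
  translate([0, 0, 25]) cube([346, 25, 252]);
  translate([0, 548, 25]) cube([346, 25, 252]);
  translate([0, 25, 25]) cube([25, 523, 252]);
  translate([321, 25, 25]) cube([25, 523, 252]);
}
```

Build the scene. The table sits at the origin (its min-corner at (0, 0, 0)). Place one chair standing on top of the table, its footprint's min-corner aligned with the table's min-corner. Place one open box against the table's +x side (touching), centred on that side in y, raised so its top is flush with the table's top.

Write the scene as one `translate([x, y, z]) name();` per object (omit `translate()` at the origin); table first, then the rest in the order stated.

table();
translate([0, 0, 771]) chair();
translate([1258, 103, 494]) open_box();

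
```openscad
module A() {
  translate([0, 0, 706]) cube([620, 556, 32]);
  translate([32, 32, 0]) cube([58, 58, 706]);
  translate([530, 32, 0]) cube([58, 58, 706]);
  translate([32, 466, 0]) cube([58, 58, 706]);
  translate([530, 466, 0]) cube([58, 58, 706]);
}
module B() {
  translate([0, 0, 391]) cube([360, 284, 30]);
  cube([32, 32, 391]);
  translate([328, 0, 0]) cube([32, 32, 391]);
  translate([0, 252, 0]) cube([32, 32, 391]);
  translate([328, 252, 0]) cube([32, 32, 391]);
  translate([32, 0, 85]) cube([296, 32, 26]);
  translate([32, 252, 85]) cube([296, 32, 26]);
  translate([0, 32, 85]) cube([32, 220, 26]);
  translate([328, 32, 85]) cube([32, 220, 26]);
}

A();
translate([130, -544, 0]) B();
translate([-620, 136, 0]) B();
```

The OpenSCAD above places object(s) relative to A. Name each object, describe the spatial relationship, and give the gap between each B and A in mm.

Each stool's nearest face is 260 mm from the table's bounding box.

A is a table. B is a stool. Two stools sit around the table at the −y, −x sides. The gap between each stool and the table is 260 mm.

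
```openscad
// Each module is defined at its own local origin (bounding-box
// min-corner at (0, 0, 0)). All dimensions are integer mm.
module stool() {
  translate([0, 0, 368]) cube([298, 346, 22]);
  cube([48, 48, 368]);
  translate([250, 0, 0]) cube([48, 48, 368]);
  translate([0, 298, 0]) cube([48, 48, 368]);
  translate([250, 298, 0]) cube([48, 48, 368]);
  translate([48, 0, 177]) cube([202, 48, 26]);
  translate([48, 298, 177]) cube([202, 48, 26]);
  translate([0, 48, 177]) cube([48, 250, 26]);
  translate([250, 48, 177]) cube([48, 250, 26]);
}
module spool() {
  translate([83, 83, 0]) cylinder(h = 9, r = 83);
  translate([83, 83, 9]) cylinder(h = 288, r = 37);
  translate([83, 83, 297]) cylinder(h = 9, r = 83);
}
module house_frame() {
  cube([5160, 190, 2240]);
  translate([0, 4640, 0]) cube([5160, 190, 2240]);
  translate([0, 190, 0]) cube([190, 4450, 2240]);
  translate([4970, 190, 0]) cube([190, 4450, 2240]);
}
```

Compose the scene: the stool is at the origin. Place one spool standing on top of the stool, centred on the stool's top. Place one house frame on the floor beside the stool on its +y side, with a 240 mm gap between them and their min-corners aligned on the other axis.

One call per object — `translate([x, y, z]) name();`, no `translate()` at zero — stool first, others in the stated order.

stool();
translate([66, 90, 390]) spool();
translate([0, 586, 0]) house_frame();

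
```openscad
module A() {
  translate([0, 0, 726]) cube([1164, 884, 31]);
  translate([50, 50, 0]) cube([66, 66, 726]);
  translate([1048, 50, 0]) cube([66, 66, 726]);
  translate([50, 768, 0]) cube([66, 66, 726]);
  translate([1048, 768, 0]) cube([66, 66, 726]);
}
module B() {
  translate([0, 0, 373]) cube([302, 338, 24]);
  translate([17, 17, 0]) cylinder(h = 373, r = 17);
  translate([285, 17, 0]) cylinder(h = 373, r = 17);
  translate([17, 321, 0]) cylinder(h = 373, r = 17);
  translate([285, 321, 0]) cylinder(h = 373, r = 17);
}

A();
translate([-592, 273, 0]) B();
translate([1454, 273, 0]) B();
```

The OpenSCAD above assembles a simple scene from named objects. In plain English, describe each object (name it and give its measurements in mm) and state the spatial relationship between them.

A is a table: top 1164 mm (x) × 884 mm (y), 31 mm thick, upper face at z = 757 mm, on four 66×66 mm square legs, each inset 50 mm from the nearest pair of top edges, running from z = 0 to the bottom of the top.

B is a four-legged stool. The seat is a 302×338×24 mm slab whose top surface is at z = 397 mm; four round legs, each 34 mm in diameter, run from the floor (z = 0) to the underside of the seat, each leg's axis is inset half a diameter from the nearest pair of seat edges (so the leg's bounding box is flush with the corner).

Two stools sit around the table at the −x, +x sides.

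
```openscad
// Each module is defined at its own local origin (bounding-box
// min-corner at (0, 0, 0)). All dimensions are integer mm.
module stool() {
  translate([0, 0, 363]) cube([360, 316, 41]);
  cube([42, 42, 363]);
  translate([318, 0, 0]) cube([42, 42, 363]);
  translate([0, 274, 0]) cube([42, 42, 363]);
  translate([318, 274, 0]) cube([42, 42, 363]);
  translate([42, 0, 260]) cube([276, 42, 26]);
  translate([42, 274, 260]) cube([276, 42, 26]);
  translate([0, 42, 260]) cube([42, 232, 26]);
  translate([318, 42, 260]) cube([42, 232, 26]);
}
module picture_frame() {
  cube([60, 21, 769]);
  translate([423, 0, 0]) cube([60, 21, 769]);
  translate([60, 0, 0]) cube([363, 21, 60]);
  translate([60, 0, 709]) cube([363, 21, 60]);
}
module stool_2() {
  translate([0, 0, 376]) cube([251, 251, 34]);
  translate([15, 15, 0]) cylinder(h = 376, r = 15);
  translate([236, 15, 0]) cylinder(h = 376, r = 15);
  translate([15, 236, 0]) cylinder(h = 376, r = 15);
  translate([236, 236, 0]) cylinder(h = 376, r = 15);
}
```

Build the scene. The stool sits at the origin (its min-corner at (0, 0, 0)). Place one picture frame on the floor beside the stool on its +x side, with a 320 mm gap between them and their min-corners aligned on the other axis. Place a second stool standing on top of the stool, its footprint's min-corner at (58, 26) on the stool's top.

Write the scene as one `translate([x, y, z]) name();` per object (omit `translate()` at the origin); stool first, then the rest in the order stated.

stool();
translate([680, 0, 0]) picture_frame();
translate([58, 26, 404]) stool_2();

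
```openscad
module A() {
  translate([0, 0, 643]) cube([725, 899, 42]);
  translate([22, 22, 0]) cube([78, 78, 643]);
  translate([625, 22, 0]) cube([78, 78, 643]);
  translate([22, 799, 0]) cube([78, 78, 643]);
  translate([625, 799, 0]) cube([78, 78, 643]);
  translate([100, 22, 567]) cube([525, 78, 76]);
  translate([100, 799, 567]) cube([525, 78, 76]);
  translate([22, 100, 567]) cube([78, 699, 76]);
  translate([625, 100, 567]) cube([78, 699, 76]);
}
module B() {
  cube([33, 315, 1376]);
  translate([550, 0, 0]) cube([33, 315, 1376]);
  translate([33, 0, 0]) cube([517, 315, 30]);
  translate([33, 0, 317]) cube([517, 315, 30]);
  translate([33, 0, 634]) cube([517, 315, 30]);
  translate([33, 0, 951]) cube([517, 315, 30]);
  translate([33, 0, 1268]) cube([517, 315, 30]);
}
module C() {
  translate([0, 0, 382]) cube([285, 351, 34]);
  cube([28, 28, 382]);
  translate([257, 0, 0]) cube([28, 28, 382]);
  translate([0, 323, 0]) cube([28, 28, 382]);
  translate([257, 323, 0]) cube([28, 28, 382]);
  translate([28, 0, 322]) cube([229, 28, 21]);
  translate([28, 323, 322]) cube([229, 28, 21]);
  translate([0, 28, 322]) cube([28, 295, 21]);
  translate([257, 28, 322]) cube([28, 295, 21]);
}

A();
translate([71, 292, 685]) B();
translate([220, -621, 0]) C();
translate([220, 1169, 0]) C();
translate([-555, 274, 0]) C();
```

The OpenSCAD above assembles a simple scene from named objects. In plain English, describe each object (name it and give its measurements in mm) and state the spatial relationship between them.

A is a rectangular dining table. The top is 725×899×42 mm with its upper surface at z = 685 mm. It stands on four 78×78 mm square legs, each inset 22 mm from the nearest pair of top edges, running from the floor to the underside of the top. Four apron rails, 78 mm thick and 76 mm tall, run between adjacent legs with their top edges flush with the underside of the top and their outer faces flush with the legs' outer faces.

B is a bookshelf 583 mm wide overall, 315 mm deep and 1376 mm tall. The two sides are 33 mm thick vertical panels. 5 horizontal shelves of 30 mm thickness span between the inner faces of the sides; the lowest shelf sits on the floor and shelves are stacked with a clear vertical gap of 287 mm between each pair.

C is a four-legged stool. The seat is a 285×351×34 mm slab whose top surface is at z = 416 mm; four square legs, each 28×28 mm in cross-section, run from the floor (z = 0) to the underside of the seat, each flush with a corner of the seat. Four stretchers, 28 mm wide and 21 mm tall, connect adjacent legs with their undersides at z = 322 mm, each running between the inner faces of the legs it joins and aligned with the legs' outer faces on the other axis.

The bookshelf is on top of the table, centred. Three stools sit around the table at the −y, +y, −x sides.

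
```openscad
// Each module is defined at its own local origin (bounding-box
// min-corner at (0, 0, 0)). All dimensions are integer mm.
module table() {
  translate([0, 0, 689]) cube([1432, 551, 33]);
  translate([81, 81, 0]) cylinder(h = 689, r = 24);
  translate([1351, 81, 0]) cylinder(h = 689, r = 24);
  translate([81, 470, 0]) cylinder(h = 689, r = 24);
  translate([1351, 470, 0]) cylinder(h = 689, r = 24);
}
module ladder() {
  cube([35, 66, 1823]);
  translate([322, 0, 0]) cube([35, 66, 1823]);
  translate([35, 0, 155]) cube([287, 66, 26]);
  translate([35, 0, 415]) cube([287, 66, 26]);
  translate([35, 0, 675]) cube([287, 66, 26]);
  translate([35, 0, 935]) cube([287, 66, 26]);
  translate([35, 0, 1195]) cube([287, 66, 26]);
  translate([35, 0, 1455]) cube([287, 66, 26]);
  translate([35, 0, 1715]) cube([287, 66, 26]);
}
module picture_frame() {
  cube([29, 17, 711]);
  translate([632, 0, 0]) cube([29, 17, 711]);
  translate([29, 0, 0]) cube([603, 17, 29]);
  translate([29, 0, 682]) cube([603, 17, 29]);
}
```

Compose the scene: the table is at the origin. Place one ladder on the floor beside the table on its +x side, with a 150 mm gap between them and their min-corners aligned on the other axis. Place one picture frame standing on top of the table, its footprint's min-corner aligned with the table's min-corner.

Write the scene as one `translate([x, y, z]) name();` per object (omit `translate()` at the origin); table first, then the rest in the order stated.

table();
translate([1582, 0, 0]) ladder();
translate([0, 0, 722]) picture_frame();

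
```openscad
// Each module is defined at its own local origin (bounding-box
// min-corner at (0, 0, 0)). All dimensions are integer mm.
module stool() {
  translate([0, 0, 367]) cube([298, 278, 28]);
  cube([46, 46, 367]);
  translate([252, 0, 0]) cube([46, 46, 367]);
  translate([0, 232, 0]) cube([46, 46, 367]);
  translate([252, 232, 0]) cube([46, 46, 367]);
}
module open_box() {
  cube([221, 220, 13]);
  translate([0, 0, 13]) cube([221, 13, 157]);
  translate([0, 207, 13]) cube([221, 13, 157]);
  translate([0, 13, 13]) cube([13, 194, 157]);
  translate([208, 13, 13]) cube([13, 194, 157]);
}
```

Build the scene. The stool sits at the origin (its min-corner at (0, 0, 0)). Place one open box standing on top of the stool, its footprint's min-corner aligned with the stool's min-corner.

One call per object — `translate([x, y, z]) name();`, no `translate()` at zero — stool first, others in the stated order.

stool();
translate([0, 0, 395]) open_box();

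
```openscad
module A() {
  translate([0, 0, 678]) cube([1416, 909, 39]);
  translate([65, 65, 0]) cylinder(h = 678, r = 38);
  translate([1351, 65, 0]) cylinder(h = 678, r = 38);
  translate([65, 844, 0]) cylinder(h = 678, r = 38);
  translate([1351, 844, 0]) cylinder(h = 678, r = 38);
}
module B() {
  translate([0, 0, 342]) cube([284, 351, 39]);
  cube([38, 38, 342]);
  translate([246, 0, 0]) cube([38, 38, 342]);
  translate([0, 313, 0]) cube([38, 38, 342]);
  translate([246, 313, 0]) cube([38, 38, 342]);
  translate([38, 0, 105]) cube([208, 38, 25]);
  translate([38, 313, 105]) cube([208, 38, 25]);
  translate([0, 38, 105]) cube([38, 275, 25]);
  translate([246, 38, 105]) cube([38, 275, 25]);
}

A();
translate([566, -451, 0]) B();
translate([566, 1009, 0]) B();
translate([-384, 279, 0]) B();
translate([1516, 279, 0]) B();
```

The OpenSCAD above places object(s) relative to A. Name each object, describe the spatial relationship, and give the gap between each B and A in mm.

Each stool's nearest face is 100 mm from the table's bounding box.

A is a table. B is a stool. Four stools sit around the table at the −y, +y, −x, +x sides. The gap between each stool and the table is 100 mm.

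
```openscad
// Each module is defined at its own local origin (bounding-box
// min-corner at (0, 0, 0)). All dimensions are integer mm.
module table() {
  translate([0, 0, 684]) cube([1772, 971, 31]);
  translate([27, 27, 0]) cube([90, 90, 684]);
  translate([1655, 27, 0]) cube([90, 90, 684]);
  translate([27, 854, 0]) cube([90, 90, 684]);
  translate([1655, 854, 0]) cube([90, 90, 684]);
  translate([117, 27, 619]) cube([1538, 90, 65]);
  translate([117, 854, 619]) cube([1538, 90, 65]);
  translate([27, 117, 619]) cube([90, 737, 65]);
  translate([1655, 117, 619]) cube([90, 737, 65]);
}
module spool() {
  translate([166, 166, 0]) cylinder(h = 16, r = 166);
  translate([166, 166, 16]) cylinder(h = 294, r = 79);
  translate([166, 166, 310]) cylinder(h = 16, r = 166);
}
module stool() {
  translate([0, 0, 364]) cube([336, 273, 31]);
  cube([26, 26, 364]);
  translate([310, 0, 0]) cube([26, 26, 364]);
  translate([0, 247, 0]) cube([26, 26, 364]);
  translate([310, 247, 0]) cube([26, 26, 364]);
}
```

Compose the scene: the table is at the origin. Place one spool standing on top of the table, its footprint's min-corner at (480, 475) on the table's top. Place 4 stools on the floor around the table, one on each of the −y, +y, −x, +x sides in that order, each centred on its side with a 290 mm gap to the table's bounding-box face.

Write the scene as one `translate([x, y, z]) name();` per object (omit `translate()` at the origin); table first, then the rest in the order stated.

table();
translate([480, 475, 715]) spool();
translate([718, -563, 0]) stool();
translate([718, 1261, 0]) stool();
translate([-626, 349, 0]) stool();
translate([2062, 349, 0]) stool();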